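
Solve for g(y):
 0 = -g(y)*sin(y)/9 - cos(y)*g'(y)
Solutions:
 g(y) = C1*cos(y)^(1/9)


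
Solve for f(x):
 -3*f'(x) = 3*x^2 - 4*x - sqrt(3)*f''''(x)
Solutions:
 f(x) = C1 + C4*exp(3^(1/6)*x) - x^3/3 + 2*x^2/3 + (C2*sin(3^(2/3)*x/2) + C3*cos(3^(2/3)*x/2))*exp(-3^(1/6)*x/2)


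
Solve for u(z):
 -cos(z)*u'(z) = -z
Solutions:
 u(z) = C1 + Integral(z/cos(z), z)


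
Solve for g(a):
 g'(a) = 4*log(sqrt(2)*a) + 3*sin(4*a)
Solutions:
 g(a) = C1 + 4*a*log(a) - 4*a + 2*a*log(2) - 3*cos(4*a)/4


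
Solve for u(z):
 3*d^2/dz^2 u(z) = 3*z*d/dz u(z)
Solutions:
 u(z) = C1 + C2*erfi(sqrt(2)*z/2)


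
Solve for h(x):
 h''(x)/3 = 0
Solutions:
 h(x) = C1 + C2*x


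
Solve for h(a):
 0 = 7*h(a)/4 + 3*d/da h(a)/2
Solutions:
 h(a) = C1*exp(-7*a/6)


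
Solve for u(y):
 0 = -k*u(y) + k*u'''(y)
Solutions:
 u(y) = C3*exp(y) + (C1*sin(sqrt(3)*y/2) + C2*cos(sqrt(3)*y/2))*exp(-y/2)


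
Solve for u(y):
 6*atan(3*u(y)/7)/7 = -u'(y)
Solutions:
 Integral(1/atan(3*_y/7), (_y, u(y))) = C1 - 6*y/7


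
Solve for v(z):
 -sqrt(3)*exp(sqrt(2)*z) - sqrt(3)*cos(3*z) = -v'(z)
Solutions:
 v(z) = C1 + sqrt(6)*exp(sqrt(2)*z)/2 + sqrt(3)*sin(3*z)/3


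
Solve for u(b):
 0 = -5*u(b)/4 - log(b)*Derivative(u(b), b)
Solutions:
 u(b) = C1*exp(-5*li(b)/4)


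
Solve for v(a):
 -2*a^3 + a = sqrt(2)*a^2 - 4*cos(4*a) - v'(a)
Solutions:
 v(a) = C1 + a^4/2 + sqrt(2)*a^3/3 - a^2/2 - sin(4*a)


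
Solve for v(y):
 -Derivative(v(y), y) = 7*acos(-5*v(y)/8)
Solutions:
 Integral(1/acos(-5*_y/8), (_y, v(y))) = C1 - 7*y


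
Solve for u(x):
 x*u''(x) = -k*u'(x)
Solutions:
 u(x) = C1 + x^(1 - re(k))*(C2*sin(log(x)*Abs(im(k))) + C3*cos(log(x)*im(k)))


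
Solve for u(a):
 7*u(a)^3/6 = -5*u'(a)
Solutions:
 u(a) = -sqrt(15)*sqrt(-1/(C1 - 7*a))
 u(a) = sqrt(15)*sqrt(-1/(C1 - 7*a))


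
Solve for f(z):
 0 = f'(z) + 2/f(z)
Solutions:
 f(z) = -sqrt(C1 - 4*z)
 f(z) = sqrt(C1 - 4*z)


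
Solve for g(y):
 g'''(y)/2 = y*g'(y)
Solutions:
 g(y) = C1 + Integral(C2*airyai(2^(1/3)*y) + C3*airybi(2^(1/3)*y), y)


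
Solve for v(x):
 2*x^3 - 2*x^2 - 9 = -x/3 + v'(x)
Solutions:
 v(x) = C1 + x^4/2 - 2*x^3/3 + x^2/6 - 9*x


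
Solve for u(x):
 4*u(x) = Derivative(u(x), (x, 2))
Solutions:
 u(x) = C1*exp(-2*x) + C2*exp(2*x)


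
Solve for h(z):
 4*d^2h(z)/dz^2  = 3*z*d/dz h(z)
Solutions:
 h(z) = C1 + C2*erfi(sqrt(6)*z/4)


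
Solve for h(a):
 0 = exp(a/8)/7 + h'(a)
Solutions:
 h(a) = C1 - 8*exp(a/8)/7


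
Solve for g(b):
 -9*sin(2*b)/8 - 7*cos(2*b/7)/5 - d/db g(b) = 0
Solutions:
 g(b) = C1 - 49*sin(2*b/7)/10 + 9*cos(2*b)/16


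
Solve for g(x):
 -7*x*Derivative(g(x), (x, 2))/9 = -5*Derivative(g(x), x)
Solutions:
 g(x) = C1 + C2*x^(52/7)


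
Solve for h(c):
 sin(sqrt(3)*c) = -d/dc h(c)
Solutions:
 h(c) = C1 + sqrt(3)*cos(sqrt(3)*c)/3


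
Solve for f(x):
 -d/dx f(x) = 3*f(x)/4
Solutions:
 f(x) = C1*exp(-3*x/4)


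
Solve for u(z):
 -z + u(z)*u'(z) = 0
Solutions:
 u(z) = -sqrt(C1 + z^2)
 u(z) = sqrt(C1 + z^2)


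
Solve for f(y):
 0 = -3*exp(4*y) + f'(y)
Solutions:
 f(y) = C1 + 3*exp(4*y)/4


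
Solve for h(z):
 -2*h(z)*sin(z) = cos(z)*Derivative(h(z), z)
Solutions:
 h(z) = C1*cos(z)^2


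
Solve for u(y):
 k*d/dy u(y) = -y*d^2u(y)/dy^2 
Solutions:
 u(y) = C1 + y^(1 - re(k))*(C2*sin(log(y)*Abs(im(k))) + C3*cos(log(y)*im(k)))


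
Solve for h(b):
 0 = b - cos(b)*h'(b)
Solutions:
 h(b) = C1 + Integral(b/cos(b), b)


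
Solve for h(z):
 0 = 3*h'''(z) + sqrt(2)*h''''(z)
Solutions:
 h(z) = C1 + C2*z + C3*z^2 + C4*exp(-3*sqrt(2)*z/2)


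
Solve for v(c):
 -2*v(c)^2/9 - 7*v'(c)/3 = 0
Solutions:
 v(c) = 21/(C1 + 2*c)


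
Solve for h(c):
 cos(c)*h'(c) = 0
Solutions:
 h(c) = C1


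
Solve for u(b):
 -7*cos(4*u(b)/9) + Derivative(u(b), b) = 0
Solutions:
 -7*b - 9*log(sin(4*u(b)/9) - 1)/8 + 9*log(sin(4*u(b)/9) + 1)/8 = C1


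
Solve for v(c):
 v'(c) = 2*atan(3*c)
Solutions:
 v(c) = C1 + 2*c*atan(3*c) - log(9*c^2 + 1)/3


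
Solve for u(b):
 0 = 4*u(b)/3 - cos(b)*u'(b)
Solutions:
 u(b) = C1*(sin(b) + 1)^(2/3)/(sin(b) - 1)^(2/3)


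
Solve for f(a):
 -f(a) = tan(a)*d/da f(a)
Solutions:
 f(a) = C1/sin(a)


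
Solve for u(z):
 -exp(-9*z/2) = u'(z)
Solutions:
 u(z) = C1 + 2*exp(-9*z/2)/9


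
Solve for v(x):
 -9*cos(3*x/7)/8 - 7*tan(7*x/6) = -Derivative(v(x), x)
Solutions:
 v(x) = C1 - 6*log(cos(7*x/6)) + 21*sin(3*x/7)/8


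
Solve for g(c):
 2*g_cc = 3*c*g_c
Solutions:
 g(c) = C1 + C2*erfi(sqrt(3)*c/2)


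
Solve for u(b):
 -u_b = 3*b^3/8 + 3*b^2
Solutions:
 u(b) = C1 - 3*b^4/32 - b^3


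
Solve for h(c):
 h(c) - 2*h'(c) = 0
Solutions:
 h(c) = C1*exp(c/2)


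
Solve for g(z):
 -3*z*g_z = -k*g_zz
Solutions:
 g(z) = C1 + C2*erf(sqrt(6)*z*sqrt(-1/k)/2)/sqrt(-1/k)


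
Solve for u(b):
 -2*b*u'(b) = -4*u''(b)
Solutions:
 u(b) = C1 + C2*erfi(b/2)


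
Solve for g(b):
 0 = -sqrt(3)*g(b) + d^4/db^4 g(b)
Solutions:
 g(b) = C1*exp(-3^(1/8)*b) + C2*exp(3^(1/8)*b) + C3*sin(3^(1/8)*b) + C4*cos(3^(1/8)*b)


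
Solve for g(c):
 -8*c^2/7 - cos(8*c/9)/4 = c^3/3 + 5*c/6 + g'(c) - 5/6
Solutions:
 g(c) = C1 - c^4/12 - 8*c^3/21 - 5*c^2/12 + 5*c/6 - 9*sin(8*c/9)/32


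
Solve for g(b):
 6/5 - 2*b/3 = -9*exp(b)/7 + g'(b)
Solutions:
 g(b) = C1 - b^2/3 + 6*b/5 + 9*exp(b)/7


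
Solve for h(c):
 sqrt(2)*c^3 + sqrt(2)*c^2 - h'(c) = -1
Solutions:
 h(c) = C1 + sqrt(2)*c^4/4 + sqrt(2)*c^3/3 + c


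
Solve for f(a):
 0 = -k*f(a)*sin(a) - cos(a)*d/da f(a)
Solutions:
 f(a) = C1*exp(k*log(cos(a)))


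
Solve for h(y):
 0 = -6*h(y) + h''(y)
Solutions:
 h(y) = C1*exp(-sqrt(6)*y) + C2*exp(sqrt(6)*y)


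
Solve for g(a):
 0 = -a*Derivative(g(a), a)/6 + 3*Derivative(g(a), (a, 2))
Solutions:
 g(a) = C1 + C2*erfi(a/6)


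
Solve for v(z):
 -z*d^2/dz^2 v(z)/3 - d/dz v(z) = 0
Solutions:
 v(z) = C1 + C2/z^2


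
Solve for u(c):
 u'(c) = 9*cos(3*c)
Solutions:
 u(c) = C1 + 3*sin(3*c)


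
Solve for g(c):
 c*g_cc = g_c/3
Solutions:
 g(c) = C1 + C2*c^(4/3)


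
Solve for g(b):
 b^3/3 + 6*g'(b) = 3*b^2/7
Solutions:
 g(b) = C1 - b^4/72 + b^3/42


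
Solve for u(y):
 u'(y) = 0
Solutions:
 u(y) = C1


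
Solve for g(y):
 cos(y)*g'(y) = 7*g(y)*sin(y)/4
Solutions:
 g(y) = C1/cos(y)^(7/4)


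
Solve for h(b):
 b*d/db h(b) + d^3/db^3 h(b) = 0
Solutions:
 h(b) = C1 + Integral(C2*airyai(-b) + C3*airybi(-b), b)


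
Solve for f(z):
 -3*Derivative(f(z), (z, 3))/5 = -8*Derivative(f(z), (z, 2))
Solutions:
 f(z) = C1 + C2*z + C3*exp(40*z/3)


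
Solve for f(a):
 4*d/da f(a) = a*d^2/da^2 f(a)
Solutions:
 f(a) = C1 + C2*a^5


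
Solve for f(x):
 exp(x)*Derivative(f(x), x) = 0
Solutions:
 f(x) = C1


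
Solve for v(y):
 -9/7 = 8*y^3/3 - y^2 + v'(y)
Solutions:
 v(y) = C1 - 2*y^4/3 + y^3/3 - 9*y/7


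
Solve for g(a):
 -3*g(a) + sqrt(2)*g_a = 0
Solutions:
 g(a) = C1*exp(3*sqrt(2)*a/2)


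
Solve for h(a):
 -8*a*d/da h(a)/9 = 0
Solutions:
 h(a) = C1


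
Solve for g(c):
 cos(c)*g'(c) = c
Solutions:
 g(c) = C1 + Integral(c/cos(c), c)


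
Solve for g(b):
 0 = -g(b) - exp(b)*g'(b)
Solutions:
 g(b) = C1*exp(exp(-b))


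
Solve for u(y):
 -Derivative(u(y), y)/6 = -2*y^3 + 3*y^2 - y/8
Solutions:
 u(y) = C1 + 3*y^4 - 6*y^3 + 3*y^2/8


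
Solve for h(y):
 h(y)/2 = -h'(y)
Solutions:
 h(y) = C1*exp(-y/2)


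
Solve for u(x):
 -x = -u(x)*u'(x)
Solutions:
 u(x) = -sqrt(C1 + x^2)
 u(x) = sqrt(C1 + x^2)


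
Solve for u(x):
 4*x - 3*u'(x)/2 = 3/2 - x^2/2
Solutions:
 u(x) = C1 + x^3/9 + 4*x^2/3 - x


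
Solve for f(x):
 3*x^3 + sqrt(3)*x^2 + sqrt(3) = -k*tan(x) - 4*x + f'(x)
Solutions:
 f(x) = C1 - k*log(cos(x)) + 3*x^4/4 + sqrt(3)*x^3/3 + 2*x^2 + sqrt(3)*x


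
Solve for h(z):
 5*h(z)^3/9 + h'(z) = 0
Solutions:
 h(z) = -3*sqrt(2)*sqrt(-1/(C1 - 5*z))/2
 h(z) = 3*sqrt(2)*sqrt(-1/(C1 - 5*z))/2


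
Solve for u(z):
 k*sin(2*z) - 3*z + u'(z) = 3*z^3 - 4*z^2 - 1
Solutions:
 u(z) = C1 + k*cos(2*z)/2 + 3*z^4/4 - 4*z^3/3 + 3*z^2/2 - z


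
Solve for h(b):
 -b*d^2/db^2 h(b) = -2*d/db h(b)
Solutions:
 h(b) = C1 + C2*b^3


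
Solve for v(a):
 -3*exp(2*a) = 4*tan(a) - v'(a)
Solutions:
 v(a) = C1 + 3*exp(2*a)/2 - 4*log(cos(a))


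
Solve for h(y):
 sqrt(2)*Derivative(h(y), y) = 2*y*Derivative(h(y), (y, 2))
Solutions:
 h(y) = C1 + C2*y^(sqrt(2)/2 + 1)


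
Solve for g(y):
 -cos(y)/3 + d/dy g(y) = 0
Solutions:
 g(y) = C1 + sin(y)/3


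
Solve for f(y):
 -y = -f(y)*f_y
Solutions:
 f(y) = -sqrt(C1 + y^2)
 f(y) = sqrt(C1 + y^2)


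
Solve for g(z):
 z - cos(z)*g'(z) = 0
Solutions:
 g(z) = C1 + Integral(z/cos(z), z)


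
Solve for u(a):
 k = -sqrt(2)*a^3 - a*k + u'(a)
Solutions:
 u(a) = C1 + sqrt(2)*a^4/4 + a^2*k/2 + a*k


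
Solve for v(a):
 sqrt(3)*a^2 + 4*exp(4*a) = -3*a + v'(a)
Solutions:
 v(a) = C1 + sqrt(3)*a^3/3 + 3*a^2/2 + exp(4*a)


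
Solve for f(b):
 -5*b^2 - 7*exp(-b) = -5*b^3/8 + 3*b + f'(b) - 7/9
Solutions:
 f(b) = C1 + 5*b^4/32 - 5*b^3/3 - 3*b^2/2 + 7*b/9 + 7*exp(-b)


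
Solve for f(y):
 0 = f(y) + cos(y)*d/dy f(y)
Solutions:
 f(y) = C1*sqrt(sin(y) - 1)/sqrt(sin(y) + 1)


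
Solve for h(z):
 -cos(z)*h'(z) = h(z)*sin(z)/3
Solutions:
 h(z) = C1*cos(z)^(1/3)


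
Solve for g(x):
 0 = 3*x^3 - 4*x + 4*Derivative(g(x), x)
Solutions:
 g(x) = C1 - 3*x^4/16 + x^2/2


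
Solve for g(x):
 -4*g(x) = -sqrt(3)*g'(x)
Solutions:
 g(x) = C1*exp(4*sqrt(3)*x/3)


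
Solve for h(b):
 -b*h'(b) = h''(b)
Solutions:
 h(b) = C1 + C2*erf(sqrt(2)*b/2)


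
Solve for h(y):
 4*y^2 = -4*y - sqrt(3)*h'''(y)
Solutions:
 h(y) = C1 + C2*y + C3*y^2 - sqrt(3)*y^5/45 - sqrt(3)*y^4/18


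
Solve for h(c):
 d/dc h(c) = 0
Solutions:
 h(c) = C1


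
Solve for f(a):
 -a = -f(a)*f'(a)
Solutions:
 f(a) = -sqrt(C1 + a^2)
 f(a) = sqrt(C1 + a^2)


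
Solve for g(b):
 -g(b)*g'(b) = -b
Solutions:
 g(b) = -sqrt(C1 + b^2)
 g(b) = sqrt(C1 + b^2)


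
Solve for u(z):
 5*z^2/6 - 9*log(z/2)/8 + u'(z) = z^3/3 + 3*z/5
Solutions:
 u(z) = C1 + z^4/12 - 5*z^3/18 + 3*z^2/10 + 9*z*log(z)/8 - 9*z/8 - 9*z*log(2)/8


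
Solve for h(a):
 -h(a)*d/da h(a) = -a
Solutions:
 h(a) = -sqrt(C1 + a^2)
 h(a) = sqrt(C1 + a^2)


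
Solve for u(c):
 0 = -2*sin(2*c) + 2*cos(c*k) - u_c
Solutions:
 u(c) = C1 + cos(2*c) + 2*sin(c*k)/k


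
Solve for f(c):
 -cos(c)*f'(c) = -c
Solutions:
 f(c) = C1 + Integral(c/cos(c), c)


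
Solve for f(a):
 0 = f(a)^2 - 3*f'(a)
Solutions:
 f(a) = -3/(C1 + a)


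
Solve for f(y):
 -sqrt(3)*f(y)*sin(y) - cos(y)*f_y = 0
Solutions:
 f(y) = C1*cos(y)^(sqrt(3))


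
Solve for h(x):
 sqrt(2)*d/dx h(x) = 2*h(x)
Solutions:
 h(x) = C1*exp(sqrt(2)*x)


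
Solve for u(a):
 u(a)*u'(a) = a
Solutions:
 u(a) = -sqrt(C1 + a^2)
 u(a) = sqrt(C1 + a^2)


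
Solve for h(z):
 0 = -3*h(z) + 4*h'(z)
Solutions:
 h(z) = C1*exp(3*z/4)


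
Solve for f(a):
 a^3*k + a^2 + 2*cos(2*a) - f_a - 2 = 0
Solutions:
 f(a) = C1 + a^4*k/4 + a^3/3 - 2*a + 2*sin(a)*cos(a)


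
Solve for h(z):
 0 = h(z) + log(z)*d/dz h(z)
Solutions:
 h(z) = C1*exp(-li(z))


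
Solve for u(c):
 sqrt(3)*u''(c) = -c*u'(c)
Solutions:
 u(c) = C1 + C2*erf(sqrt(2)*3^(3/4)*c/6)


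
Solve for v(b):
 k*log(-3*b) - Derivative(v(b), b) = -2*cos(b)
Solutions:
 v(b) = C1 + b*k*(log(-b) - 1) + b*k*log(3) + 2*sin(b)


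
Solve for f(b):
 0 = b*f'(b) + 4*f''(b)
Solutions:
 f(b) = C1 + C2*erf(sqrt(2)*b/4)


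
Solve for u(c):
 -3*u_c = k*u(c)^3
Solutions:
 u(c) = -sqrt(6)*sqrt(-1/(C1 - c*k))/2
 u(c) = sqrt(6)*sqrt(-1/(C1 - c*k))/2


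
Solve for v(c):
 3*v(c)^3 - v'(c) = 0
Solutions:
 v(c) = -sqrt(2)*sqrt(-1/(C1 + 3*c))/2
 v(c) = sqrt(2)*sqrt(-1/(C1 + 3*c))/2


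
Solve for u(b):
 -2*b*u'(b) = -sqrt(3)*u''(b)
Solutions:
 u(b) = C1 + C2*erfi(3^(3/4)*b/3)


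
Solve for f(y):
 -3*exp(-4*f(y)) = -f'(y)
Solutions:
 f(y) = log(-I*(C1 + 12*y)^(1/4))
 f(y) = log(I*(C1 + 12*y)^(1/4))
 f(y) = log(-(C1 + 12*y)^(1/4))
 f(y) = log(C1 + 12*y)/4


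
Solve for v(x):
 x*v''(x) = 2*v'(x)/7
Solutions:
 v(x) = C1 + C2*x^(9/7)


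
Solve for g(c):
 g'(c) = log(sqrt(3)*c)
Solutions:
 g(c) = C1 + c*log(c) - c + c*log(3)/2


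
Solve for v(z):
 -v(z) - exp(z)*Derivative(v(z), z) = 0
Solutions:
 v(z) = C1*exp(exp(-z))


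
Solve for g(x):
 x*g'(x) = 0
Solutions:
 g(x) = C1


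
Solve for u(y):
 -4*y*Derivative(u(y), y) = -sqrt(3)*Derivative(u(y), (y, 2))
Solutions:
 u(y) = C1 + C2*erfi(sqrt(2)*3^(3/4)*y/3)


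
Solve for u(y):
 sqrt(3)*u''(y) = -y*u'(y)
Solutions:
 u(y) = C1 + C2*erf(sqrt(2)*3^(3/4)*y/6)


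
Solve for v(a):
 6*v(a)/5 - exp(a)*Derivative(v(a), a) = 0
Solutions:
 v(a) = C1*exp(-6*exp(-a)/5)


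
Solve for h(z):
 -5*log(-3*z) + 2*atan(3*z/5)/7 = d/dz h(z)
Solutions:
 h(z) = C1 - 5*z*log(-z) + 2*z*atan(3*z/5)/7 - 5*z*log(3) + 5*z - 5*log(9*z^2 + 25)/21


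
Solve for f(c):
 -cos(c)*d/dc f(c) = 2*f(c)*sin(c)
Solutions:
 f(c) = C1*cos(c)^2


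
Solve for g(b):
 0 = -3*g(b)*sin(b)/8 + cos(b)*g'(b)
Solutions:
 g(b) = C1/cos(b)^(3/8)


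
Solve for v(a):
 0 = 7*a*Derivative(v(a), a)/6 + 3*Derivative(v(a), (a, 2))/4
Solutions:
 v(a) = C1 + C2*erf(sqrt(7)*a/3)


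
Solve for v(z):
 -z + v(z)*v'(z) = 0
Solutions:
 v(z) = -sqrt(C1 + z^2)
 v(z) = sqrt(C1 + z^2)


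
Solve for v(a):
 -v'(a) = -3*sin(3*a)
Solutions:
 v(a) = C1 - cos(3*a)


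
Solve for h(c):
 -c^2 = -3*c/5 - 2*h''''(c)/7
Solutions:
 h(c) = C1 + C2*c + C3*c^2 + C4*c^3 + 7*c^6/720 - 7*c^5/400


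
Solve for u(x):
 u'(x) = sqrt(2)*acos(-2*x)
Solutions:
 u(x) = C1 + sqrt(2)*(x*acos(-2*x) + sqrt(1 - 4*x^2)/2)


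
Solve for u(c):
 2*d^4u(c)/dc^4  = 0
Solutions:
 u(c) = C1 + C2*c + C3*c^2 + C4*c^3


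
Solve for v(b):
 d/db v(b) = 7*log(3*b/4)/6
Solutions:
 v(b) = C1 + 7*b*log(b)/6 - 7*b*log(2)/3 - 7*b/6 + 7*b*log(3)/6


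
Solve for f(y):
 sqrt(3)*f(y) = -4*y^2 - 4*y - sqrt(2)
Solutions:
 f(y) = -4*sqrt(3)*y^2/3 - 4*sqrt(3)*y/3 - sqrt(6)/3


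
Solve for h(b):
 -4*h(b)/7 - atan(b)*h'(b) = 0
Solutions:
 h(b) = C1*exp(-4*Integral(1/atan(b), b)/7)


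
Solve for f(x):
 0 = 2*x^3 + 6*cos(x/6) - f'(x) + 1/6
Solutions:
 f(x) = C1 + x^4/2 + x/6 + 36*sin(x/6)


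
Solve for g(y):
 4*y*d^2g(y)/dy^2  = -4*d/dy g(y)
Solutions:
 g(y) = C1 + C2*log(y)


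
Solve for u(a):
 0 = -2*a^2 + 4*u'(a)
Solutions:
 u(a) = C1 + a^3/6


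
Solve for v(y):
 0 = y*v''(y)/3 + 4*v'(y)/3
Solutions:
 v(y) = C1 + C2/y^3


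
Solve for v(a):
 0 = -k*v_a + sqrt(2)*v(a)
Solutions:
 v(a) = C1*exp(sqrt(2)*a/k)


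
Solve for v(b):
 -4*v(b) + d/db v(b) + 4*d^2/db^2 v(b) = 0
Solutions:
 v(b) = C1*exp(b*(-1 + sqrt(65))/8) + C2*exp(-b*(1 + sqrt(65))/8)


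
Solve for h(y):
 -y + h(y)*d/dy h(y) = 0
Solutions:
 h(y) = -sqrt(C1 + y^2)
 h(y) = sqrt(C1 + y^2)


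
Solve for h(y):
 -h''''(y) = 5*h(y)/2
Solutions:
 h(y) = (C1*sin(10^(1/4)*y/2) + C2*cos(10^(1/4)*y/2))*exp(-10^(1/4)*y/2) + (C3*sin(10^(1/4)*y/2) + C4*cos(10^(1/4)*y/2))*exp(10^(1/4)*y/2)


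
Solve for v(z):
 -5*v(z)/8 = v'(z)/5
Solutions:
 v(z) = C1*exp(-25*z/8)


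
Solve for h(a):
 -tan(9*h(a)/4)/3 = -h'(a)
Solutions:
 h(a) = -4*asin(C1*exp(3*a/4))/9 + 4*pi/9
 h(a) = 4*asin(C1*exp(3*a/4))/9


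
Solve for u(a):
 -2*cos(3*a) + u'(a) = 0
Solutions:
 u(a) = C1 + 2*sin(3*a)/3


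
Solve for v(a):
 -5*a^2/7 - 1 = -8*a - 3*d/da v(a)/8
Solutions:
 v(a) = C1 + 40*a^3/63 - 32*a^2/3 + 8*a/3


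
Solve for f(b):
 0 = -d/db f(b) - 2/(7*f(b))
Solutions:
 f(b) = -sqrt(C1 - 28*b)/7
 f(b) = sqrt(C1 - 28*b)/7


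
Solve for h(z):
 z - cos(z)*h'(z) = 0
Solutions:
 h(z) = C1 + Integral(z/cos(z), z)


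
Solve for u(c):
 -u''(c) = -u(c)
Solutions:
 u(c) = C1*exp(-c) + C2*exp(c)


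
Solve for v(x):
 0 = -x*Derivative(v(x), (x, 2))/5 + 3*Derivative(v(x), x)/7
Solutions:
 v(x) = C1 + C2*x^(22/7)


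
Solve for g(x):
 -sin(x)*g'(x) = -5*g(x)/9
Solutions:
 g(x) = C1*(cos(x) - 1)^(5/18)/(cos(x) + 1)^(5/18)


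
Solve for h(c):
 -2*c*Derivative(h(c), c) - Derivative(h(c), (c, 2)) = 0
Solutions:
 h(c) = C1 + C2*erf(c)


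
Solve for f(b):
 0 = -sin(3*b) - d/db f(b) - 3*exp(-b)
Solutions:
 f(b) = C1 + cos(3*b)/3 + 3*exp(-b)


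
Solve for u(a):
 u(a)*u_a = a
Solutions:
 u(a) = -sqrt(C1 + a^2)
 u(a) = sqrt(C1 + a^2)


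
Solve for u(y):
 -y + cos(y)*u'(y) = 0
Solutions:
 u(y) = C1 + Integral(y/cos(y), y)


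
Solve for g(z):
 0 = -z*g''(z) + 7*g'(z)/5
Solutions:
 g(z) = C1 + C2*z^(12/5)


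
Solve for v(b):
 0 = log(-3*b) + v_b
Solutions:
 v(b) = C1 - b*log(-b) + b*(1 - log(3))


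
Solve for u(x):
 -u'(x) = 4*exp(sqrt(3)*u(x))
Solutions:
 u(x) = sqrt(3)*(2*log(1/(C1 + 4*x)) - log(3))/6


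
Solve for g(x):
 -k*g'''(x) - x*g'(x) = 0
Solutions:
 g(x) = C1 + Integral(C2*airyai(x*(-1/k)^(1/3)) + C3*airybi(x*(-1/k)^(1/3)), x)


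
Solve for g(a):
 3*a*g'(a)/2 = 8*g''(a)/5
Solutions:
 g(a) = C1 + C2*erfi(sqrt(30)*a/8)


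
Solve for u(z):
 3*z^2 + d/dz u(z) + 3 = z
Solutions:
 u(z) = C1 - z^3 + z^2/2 - 3*z


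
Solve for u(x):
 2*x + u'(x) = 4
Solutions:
 u(x) = C1 - x^2 + 4*x


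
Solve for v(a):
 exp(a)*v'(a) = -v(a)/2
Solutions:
 v(a) = C1*exp(exp(-a)/2)


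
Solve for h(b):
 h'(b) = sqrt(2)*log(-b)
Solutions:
 h(b) = C1 + sqrt(2)*b*log(-b) - sqrt(2)*b


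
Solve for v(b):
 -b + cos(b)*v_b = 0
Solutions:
 v(b) = C1 + Integral(b/cos(b), b)


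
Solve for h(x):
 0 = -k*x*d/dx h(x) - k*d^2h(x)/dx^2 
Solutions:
 h(x) = C1 + C2*erf(sqrt(2)*x/2)


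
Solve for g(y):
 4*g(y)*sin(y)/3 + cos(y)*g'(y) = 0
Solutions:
 g(y) = C1*cos(y)^(4/3)


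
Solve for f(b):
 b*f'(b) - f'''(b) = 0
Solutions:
 f(b) = C1 + Integral(C2*airyai(b) + C3*airybi(b), b)


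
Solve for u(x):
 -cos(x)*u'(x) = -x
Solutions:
 u(x) = C1 + Integral(x/cos(x), x)


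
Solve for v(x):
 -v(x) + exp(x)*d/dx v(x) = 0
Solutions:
 v(x) = C1*exp(-exp(-x))


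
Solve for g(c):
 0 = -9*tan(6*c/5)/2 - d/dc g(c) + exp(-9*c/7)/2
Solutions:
 g(c) = C1 - 15*log(tan(6*c/5)^2 + 1)/8 - 7*exp(-9*c/7)/18


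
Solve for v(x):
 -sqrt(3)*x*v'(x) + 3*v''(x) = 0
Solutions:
 v(x) = C1 + C2*erfi(sqrt(2)*3^(3/4)*x/6)


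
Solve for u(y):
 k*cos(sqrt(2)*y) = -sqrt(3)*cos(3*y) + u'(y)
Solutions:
 u(y) = C1 + sqrt(2)*k*sin(sqrt(2)*y)/2 + sqrt(3)*sin(3*y)/3


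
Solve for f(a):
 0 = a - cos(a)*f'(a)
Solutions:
 f(a) = C1 + Integral(a/cos(a), a)


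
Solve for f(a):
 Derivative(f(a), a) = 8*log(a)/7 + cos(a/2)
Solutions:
 f(a) = C1 + 8*a*log(a)/7 - 8*a/7 + 2*sin(a/2)


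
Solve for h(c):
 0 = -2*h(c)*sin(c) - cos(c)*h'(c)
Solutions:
 h(c) = C1*cos(c)^2


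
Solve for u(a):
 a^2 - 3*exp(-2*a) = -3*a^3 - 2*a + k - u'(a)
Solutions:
 u(a) = C1 - 3*a^4/4 - a^3/3 - a^2 + a*k - 3*exp(-2*a)/2


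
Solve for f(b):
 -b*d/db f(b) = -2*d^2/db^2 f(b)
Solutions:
 f(b) = C1 + C2*erfi(b/2)


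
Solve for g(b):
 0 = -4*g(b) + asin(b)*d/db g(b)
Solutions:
 g(b) = C1*exp(4*Integral(1/asin(b), b))


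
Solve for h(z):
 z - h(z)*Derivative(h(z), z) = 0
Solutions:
 h(z) = -sqrt(C1 + z^2)
 h(z) = sqrt(C1 + z^2)


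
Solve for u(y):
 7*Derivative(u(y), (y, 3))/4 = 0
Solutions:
 u(y) = C1 + C2*y + C3*y^2


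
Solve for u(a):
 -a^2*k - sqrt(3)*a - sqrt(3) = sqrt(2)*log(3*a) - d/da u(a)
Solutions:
 u(a) = C1 + a^3*k/3 + sqrt(3)*a^2/2 + sqrt(2)*a*log(a) - sqrt(2)*a + sqrt(2)*a*log(3) + sqrt(3)*a


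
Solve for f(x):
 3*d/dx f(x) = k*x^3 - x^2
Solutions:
 f(x) = C1 + k*x^4/12 - x^3/9


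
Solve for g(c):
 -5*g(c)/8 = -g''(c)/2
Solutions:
 g(c) = C1*exp(-sqrt(5)*c/2) + C2*exp(sqrt(5)*c/2)


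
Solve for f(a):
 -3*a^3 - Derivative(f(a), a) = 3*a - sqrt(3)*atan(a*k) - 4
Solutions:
 f(a) = C1 - 3*a^4/4 - 3*a^2/2 + 4*a + sqrt(3)*Piecewise((a*atan(a*k) - log(a^2*k^2 + 1)/(2*k), Ne(k, 0)), (0, True))


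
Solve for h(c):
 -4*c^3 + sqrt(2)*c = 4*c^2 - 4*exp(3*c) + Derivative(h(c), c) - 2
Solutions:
 h(c) = C1 - c^4 - 4*c^3/3 + sqrt(2)*c^2/2 + 2*c + 4*exp(3*c)/3


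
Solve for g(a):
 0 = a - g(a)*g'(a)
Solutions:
 g(a) = -sqrt(C1 + a^2)
 g(a) = sqrt(C1 + a^2)


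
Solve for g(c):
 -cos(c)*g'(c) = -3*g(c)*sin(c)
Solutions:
 g(c) = C1/cos(c)^3


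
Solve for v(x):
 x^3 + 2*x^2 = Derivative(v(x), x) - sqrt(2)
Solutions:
 v(x) = C1 + x^4/4 + 2*x^3/3 + sqrt(2)*x


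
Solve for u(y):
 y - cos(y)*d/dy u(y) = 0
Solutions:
 u(y) = C1 + Integral(y/cos(y), y)


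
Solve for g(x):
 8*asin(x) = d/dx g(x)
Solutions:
 g(x) = C1 + 8*x*asin(x) + 8*sqrt(1 - x^2)


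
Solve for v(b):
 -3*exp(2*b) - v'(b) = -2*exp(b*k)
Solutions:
 v(b) = C1 - 3*exp(2*b)/2 + 2*exp(b*k)/k


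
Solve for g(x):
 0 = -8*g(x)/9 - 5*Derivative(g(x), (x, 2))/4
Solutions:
 g(x) = C1*sin(4*sqrt(10)*x/15) + C2*cos(4*sqrt(10)*x/15)


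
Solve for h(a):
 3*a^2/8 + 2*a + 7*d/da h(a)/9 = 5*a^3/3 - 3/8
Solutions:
 h(a) = C1 + 15*a^4/28 - 9*a^3/56 - 9*a^2/7 - 27*a/56


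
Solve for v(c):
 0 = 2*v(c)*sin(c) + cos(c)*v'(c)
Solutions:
 v(c) = C1*cos(c)^2


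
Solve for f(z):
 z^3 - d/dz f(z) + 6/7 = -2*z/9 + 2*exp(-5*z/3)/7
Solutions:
 f(z) = C1 + z^4/4 + z^2/9 + 6*z/7 + 6*exp(-5*z/3)/35


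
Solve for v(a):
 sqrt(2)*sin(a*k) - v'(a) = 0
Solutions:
 v(a) = C1 - sqrt(2)*cos(a*k)/k


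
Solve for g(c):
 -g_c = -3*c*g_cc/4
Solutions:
 g(c) = C1 + C2*c^(7/3)


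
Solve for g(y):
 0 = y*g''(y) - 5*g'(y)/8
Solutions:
 g(y) = C1 + C2*y^(13/8)


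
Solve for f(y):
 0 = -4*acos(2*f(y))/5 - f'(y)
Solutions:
 Integral(1/acos(2*_y), (_y, f(y))) = C1 - 4*y/5


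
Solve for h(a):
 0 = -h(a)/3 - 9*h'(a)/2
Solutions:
 h(a) = C1*exp(-2*a/27)


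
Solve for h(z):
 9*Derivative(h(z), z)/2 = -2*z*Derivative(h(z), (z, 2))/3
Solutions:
 h(z) = C1 + C2/z^(23/4)


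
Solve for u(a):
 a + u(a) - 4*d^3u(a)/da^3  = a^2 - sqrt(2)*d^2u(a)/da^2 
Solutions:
 u(a) = C1*exp(a*(-2^(1/3)*(sqrt(2) + 108 + sqrt(-2 + (sqrt(2) + 108)^2))^(1/3) - 2^(2/3)/(sqrt(2) + 108 + sqrt(-2 + (sqrt(2) + 108)^2))^(1/3) + 2*sqrt(2))/24)*sin(2^(1/3)*sqrt(3)*a*(-(sqrt(2) + 108 + sqrt(-2 + (sqrt(2) + 108)^2))^(1/3) + 2^(1/3)/(sqrt(2) + 108 + sqrt(-2 + (sqrt(2) + 108)^2))^(1/3))/24) + C2*exp(a*(-2^(1/3)*(sqrt(2) + 108 + sqrt(-2 + (sqrt(2) + 108)^2))^(1/3) - 2^(2/3)/(sqrt(2) + 108 + sqrt(-2 + (sqrt(2) + 108)^2))^(1/3) + 2*sqrt(2))/24)*cos(2^(1/3)*sqrt(3)*a*(-(sqrt(2) + 108 + sqrt(-2 + (sqrt(2) + 108)^2))^(1/3) + 2^(1/3)/(sqrt(2) + 108 + sqrt(-2 + (sqrt(2) + 108)^2))^(1/3))/24) + C3*exp(a*(2^(2/3)/(sqrt(2) + 108 + sqrt(-2 + (sqrt(2) + 108)^2))^(1/3) + sqrt(2) + 2^(1/3)*(sqrt(2) + 108 + sqrt(-2 + (sqrt(2) + 108)^2))^(1/3))/12) + a^2 - a - 2*sqrt(2)


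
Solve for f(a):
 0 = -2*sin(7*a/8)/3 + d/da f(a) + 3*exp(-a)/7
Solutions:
 f(a) = C1 - 16*cos(7*a/8)/21 + 3*exp(-a)/7


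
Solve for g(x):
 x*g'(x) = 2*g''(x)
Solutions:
 g(x) = C1 + C2*erfi(x/2)


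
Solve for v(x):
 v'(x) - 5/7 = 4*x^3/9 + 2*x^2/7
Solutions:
 v(x) = C1 + x^4/9 + 2*x^3/21 + 5*x/7


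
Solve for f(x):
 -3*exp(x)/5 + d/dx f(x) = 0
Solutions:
 f(x) = C1 + 3*exp(x)/5


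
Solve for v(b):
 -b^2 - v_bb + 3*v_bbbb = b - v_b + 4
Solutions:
 v(b) = C1 + C2*exp(2^(1/3)*b*(2/(sqrt(77) + 9)^(1/3) + 2^(1/3)*(sqrt(77) + 9)^(1/3))/12)*sin(2^(1/3)*sqrt(3)*b*(-2^(1/3)*(sqrt(77) + 9)^(1/3) + 2/(sqrt(77) + 9)^(1/3))/12) + C3*exp(2^(1/3)*b*(2/(sqrt(77) + 9)^(1/3) + 2^(1/3)*(sqrt(77) + 9)^(1/3))/12)*cos(2^(1/3)*sqrt(3)*b*(-2^(1/3)*(sqrt(77) + 9)^(1/3) + 2/(sqrt(77) + 9)^(1/3))/12) + C4*exp(-2^(1/3)*b*(2/(sqrt(77) + 9)^(1/3) + 2^(1/3)*(sqrt(77) + 9)^(1/3))/6) + b^3/3 + 3*b^2/2 + 7*b


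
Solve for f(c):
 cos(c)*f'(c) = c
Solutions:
 f(c) = C1 + Integral(c/cos(c), c)


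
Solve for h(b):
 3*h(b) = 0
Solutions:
 h(b) = 0


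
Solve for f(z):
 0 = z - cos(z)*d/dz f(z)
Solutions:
 f(z) = C1 + Integral(z/cos(z), z)


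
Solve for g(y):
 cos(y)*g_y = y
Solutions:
 g(y) = C1 + Integral(y/cos(y), y)


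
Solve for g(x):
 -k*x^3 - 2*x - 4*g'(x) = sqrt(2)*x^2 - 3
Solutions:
 g(x) = C1 - k*x^4/16 - sqrt(2)*x^3/12 - x^2/4 + 3*x/4


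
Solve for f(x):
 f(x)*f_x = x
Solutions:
 f(x) = -sqrt(C1 + x^2)
 f(x) = sqrt(C1 + x^2)


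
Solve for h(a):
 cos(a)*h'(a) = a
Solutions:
 h(a) = C1 + Integral(a/cos(a), a)


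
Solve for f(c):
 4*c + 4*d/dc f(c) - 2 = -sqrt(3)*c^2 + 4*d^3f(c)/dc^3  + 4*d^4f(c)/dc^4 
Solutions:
 f(c) = C1 + C2*exp(-c*(2*2^(1/3)/(3*sqrt(69) + 25)^(1/3) + 4 + 2^(2/3)*(3*sqrt(69) + 25)^(1/3))/12)*sin(2^(1/3)*sqrt(3)*c*(-2^(1/3)*(3*sqrt(69) + 25)^(1/3) + 2/(3*sqrt(69) + 25)^(1/3))/12) + C3*exp(-c*(2*2^(1/3)/(3*sqrt(69) + 25)^(1/3) + 4 + 2^(2/3)*(3*sqrt(69) + 25)^(1/3))/12)*cos(2^(1/3)*sqrt(3)*c*(-2^(1/3)*(3*sqrt(69) + 25)^(1/3) + 2/(3*sqrt(69) + 25)^(1/3))/12) + C4*exp(c*(-2 + 2*2^(1/3)/(3*sqrt(69) + 25)^(1/3) + 2^(2/3)*(3*sqrt(69) + 25)^(1/3))/6) - sqrt(3)*c^3/12 - c^2/2 - sqrt(3)*c/2 + c/2


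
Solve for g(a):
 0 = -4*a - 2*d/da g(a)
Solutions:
 g(a) = C1 - a^2


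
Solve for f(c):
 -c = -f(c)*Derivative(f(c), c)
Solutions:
 f(c) = -sqrt(C1 + c^2)
 f(c) = sqrt(C1 + c^2)


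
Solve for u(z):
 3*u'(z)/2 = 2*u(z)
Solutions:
 u(z) = C1*exp(4*z/3)


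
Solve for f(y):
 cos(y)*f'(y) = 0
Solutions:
 f(y) = C1


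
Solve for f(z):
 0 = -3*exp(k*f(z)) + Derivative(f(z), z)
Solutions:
 f(z) = Piecewise((log(-1/(C1*k + 3*k*z))/k, Ne(k, 0)), (nan, True))
 f(z) = Piecewise((C1 + 3*z, Eq(k, 0)), (nan, True))


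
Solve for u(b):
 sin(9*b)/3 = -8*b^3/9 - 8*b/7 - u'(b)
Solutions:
 u(b) = C1 - 2*b^4/9 - 4*b^2/7 + cos(9*b)/27


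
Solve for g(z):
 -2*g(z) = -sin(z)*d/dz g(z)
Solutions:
 g(z) = C1*(cos(z) - 1)/(cos(z) + 1)


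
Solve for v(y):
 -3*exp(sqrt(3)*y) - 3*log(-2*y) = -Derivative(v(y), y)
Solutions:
 v(y) = C1 + 3*y*log(-y) + 3*y*(-1 + log(2)) + sqrt(3)*exp(sqrt(3)*y)


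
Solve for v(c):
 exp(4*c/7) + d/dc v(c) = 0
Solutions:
 v(c) = C1 - 7*exp(4*c/7)/4


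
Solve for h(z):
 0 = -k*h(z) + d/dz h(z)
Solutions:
 h(z) = C1*exp(k*z)


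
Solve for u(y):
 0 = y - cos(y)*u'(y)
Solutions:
 u(y) = C1 + Integral(y/cos(y), y)


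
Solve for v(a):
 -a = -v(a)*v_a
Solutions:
 v(a) = -sqrt(C1 + a^2)
 v(a) = sqrt(C1 + a^2)


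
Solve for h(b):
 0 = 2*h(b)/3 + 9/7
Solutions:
 h(b) = -27/14


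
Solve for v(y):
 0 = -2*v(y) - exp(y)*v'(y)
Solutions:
 v(y) = C1*exp(2*exp(-y))


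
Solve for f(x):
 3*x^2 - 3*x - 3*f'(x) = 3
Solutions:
 f(x) = C1 + x^3/3 - x^2/2 - x


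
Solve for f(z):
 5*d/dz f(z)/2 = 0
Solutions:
 f(z) = C1


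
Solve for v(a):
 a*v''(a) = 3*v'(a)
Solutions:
 v(a) = C1 + C2*a^4


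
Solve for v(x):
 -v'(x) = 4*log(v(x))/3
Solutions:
 li(v(x)) = C1 - 4*x/3


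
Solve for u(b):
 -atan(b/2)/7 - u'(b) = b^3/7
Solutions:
 u(b) = C1 - b^4/28 - b*atan(b/2)/7 + log(b^2 + 4)/7


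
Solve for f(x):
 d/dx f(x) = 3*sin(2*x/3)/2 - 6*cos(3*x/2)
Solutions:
 f(x) = C1 - 4*sin(3*x/2) - 9*cos(2*x/3)/4


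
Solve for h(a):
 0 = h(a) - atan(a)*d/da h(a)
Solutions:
 h(a) = C1*exp(Integral(1/atan(a), a))


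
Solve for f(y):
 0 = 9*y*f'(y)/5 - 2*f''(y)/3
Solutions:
 f(y) = C1 + C2*erfi(3*sqrt(15)*y/10)


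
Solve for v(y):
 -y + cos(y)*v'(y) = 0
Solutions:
 v(y) = C1 + Integral(y/cos(y), y)


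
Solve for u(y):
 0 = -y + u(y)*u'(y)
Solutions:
 u(y) = -sqrt(C1 + y^2)
 u(y) = sqrt(C1 + y^2)


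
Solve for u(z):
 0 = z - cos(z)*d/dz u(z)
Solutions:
 u(z) = C1 + Integral(z/cos(z), z)


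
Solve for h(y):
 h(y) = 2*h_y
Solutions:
 h(y) = C1*exp(y/2)


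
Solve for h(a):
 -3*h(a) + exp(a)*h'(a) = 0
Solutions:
 h(a) = C1*exp(-3*exp(-a))


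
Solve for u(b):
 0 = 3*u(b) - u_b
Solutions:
 u(b) = C1*exp(3*b)


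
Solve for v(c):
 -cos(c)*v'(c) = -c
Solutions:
 v(c) = C1 + Integral(c/cos(c), c)


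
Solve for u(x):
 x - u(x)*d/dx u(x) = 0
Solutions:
 u(x) = -sqrt(C1 + x^2)
 u(x) = sqrt(C1 + x^2)


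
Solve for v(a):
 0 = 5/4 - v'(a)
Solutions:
 v(a) = C1 + 5*a/4


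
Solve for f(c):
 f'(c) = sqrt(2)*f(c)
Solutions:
 f(c) = C1*exp(sqrt(2)*c)


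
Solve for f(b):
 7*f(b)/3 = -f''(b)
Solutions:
 f(b) = C1*sin(sqrt(21)*b/3) + C2*cos(sqrt(21)*b/3)


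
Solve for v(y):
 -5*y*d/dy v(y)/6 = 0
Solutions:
 v(y) = C1


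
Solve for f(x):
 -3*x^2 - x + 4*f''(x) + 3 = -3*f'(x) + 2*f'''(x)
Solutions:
 f(x) = C1 + C2*exp(x*(1 - sqrt(10)/2)) + C3*exp(x*(1 + sqrt(10)/2)) + x^3/3 - 7*x^2/6 + 31*x/9


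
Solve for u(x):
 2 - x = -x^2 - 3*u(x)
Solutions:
 u(x) = -x^2/3 + x/3 - 2/3


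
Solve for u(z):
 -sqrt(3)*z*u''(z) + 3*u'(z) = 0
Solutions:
 u(z) = C1 + C2*z^(1 + sqrt(3))


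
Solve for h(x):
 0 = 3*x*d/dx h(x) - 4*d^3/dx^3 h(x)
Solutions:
 h(x) = C1 + Integral(C2*airyai(6^(1/3)*x/2) + C3*airybi(6^(1/3)*x/2), x)


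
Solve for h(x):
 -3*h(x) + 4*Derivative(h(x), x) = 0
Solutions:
 h(x) = C1*exp(3*x/4)


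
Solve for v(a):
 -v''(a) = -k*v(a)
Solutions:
 v(a) = C1*exp(-a*sqrt(k)) + C2*exp(a*sqrt(k))


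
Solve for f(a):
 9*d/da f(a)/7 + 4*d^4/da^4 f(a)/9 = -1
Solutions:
 f(a) = C1 + C4*exp(-3*294^(1/3)*a/14) - 7*a/9 + (C2*sin(3*3^(5/6)*98^(1/3)*a/28) + C3*cos(3*3^(5/6)*98^(1/3)*a/28))*exp(3*294^(1/3)*a/28)


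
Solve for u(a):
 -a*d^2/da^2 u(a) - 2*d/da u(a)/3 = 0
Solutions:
 u(a) = C1 + C2*a^(1/3)


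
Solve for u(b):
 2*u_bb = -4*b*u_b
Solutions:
 u(b) = C1 + C2*erf(b)


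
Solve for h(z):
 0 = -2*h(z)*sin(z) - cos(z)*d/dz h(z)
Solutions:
 h(z) = C1*cos(z)^2


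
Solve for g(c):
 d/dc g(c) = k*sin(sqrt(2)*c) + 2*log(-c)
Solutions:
 g(c) = C1 + 2*c*log(-c) - 2*c - sqrt(2)*k*cos(sqrt(2)*c)/2


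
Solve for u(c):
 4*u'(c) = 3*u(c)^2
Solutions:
 u(c) = -4/(C1 + 3*c)


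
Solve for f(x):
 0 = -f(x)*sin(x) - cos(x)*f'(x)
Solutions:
 f(x) = C1*cos(x)


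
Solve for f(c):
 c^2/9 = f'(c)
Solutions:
 f(c) = C1 + c^3/27


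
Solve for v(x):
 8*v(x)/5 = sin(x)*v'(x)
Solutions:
 v(x) = C1*(cos(x) - 1)^(4/5)/(cos(x) + 1)^(4/5)


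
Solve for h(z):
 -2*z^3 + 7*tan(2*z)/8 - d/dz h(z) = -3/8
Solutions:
 h(z) = C1 - z^4/2 + 3*z/8 - 7*log(cos(2*z))/16


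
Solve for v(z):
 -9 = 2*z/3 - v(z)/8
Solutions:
 v(z) = 16*z/3 + 72


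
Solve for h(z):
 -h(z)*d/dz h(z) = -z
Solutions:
 h(z) = -sqrt(C1 + z^2)
 h(z) = sqrt(C1 + z^2)


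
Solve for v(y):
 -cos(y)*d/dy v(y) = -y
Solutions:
 v(y) = C1 + Integral(y/cos(y), y)


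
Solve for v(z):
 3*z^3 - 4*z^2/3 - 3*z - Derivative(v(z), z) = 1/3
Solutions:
 v(z) = C1 + 3*z^4/4 - 4*z^3/9 - 3*z^2/2 - z/3


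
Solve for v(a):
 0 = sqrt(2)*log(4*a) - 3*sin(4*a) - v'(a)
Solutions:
 v(a) = C1 + sqrt(2)*a*(log(a) - 1) + 2*sqrt(2)*a*log(2) + 3*cos(4*a)/4


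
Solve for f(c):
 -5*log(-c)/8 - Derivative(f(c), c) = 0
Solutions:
 f(c) = C1 - 5*c*log(-c)/8 + 5*c/8


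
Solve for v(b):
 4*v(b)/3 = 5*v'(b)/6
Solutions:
 v(b) = C1*exp(8*b/5)


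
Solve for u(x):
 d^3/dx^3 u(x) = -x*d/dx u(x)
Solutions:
 u(x) = C1 + Integral(C2*airyai(-x) + C3*airybi(-x), x)


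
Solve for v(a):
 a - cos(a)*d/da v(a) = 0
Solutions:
 v(a) = C1 + Integral(a/cos(a), a)


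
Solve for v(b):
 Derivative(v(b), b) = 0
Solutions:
 v(b) = C1


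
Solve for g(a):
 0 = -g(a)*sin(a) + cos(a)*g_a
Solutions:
 g(a) = C1/cos(a)


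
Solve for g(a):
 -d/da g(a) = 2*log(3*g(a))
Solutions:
 Integral(1/(log(_y) + log(3)), (_y, g(a)))/2 = C1 - a


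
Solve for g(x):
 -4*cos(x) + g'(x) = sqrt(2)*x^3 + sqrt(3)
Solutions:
 g(x) = C1 + sqrt(2)*x^4/4 + sqrt(3)*x + 4*sin(x)


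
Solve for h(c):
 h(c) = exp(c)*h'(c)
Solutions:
 h(c) = C1*exp(-exp(-c))


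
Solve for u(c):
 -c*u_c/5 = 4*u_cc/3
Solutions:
 u(c) = C1 + C2*erf(sqrt(30)*c/20)


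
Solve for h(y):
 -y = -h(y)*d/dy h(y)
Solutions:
 h(y) = -sqrt(C1 + y^2)
 h(y) = sqrt(C1 + y^2)


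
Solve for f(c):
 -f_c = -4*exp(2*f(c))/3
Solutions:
 f(c) = log(-1/(C1 + 4*c))/2 - log(2) + log(6)/2
 f(c) = log(-sqrt(-1/(C1 + 4*c))) - log(2) + log(6)/2


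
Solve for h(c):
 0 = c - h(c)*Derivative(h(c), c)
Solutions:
 h(c) = -sqrt(C1 + c^2)
 h(c) = sqrt(C1 + c^2)


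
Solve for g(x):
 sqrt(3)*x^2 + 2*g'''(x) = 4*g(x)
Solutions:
 g(x) = C3*exp(2^(1/3)*x) + sqrt(3)*x^2/4 + (C1*sin(2^(1/3)*sqrt(3)*x/2) + C2*cos(2^(1/3)*sqrt(3)*x/2))*exp(-2^(1/3)*x/2)


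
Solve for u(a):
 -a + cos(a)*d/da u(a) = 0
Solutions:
 u(a) = C1 + Integral(a/cos(a), a)


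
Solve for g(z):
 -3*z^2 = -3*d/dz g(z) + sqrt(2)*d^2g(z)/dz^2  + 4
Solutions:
 g(z) = C1 + C2*exp(3*sqrt(2)*z/2) + z^3/3 + sqrt(2)*z^2/3 + 16*z/9


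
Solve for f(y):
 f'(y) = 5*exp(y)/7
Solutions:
 f(y) = C1 + 5*exp(y)/7


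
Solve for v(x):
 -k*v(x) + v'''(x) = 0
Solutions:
 v(x) = C1*exp(k^(1/3)*x) + C2*exp(k^(1/3)*x*(-1 + sqrt(3)*I)/2) + C3*exp(-k^(1/3)*x*(1 + sqrt(3)*I)/2)


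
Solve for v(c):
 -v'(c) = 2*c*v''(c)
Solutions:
 v(c) = C1 + C2*sqrt(c)


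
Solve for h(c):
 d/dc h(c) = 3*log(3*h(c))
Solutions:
 -Integral(1/(log(_y) + log(3)), (_y, h(c)))/3 = C1 - c


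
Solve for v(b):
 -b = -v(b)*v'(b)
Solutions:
 v(b) = -sqrt(C1 + b^2)
 v(b) = sqrt(C1 + b^2)


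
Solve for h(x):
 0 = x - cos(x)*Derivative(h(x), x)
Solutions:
 h(x) = C1 + Integral(x/cos(x), x)


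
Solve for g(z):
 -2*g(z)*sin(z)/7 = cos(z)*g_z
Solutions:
 g(z) = C1*cos(z)^(2/7)


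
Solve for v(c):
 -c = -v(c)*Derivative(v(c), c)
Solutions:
 v(c) = -sqrt(C1 + c^2)
 v(c) = sqrt(C1 + c^2)


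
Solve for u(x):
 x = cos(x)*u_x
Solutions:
 u(x) = C1 + Integral(x/cos(x), x)


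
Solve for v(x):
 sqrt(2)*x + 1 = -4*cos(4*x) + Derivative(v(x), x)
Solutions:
 v(x) = C1 + sqrt(2)*x^2/2 + x + sin(4*x)


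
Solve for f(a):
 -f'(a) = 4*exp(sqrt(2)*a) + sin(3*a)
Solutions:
 f(a) = C1 - 2*sqrt(2)*exp(sqrt(2)*a) + cos(3*a)/3


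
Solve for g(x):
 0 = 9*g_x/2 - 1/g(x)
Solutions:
 g(x) = -sqrt(C1 + 4*x)/3
 g(x) = sqrt(C1 + 4*x)/3


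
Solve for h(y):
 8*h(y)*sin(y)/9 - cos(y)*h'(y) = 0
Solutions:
 h(y) = C1/cos(y)^(8/9)


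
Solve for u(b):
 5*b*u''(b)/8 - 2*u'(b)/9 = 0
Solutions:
 u(b) = C1 + C2*b^(61/45)


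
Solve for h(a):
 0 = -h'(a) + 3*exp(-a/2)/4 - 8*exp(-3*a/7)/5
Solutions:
 h(a) = C1 - 3*exp(-a/2)/2 + 56*exp(-3*a/7)/15


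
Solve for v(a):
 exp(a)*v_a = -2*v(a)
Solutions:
 v(a) = C1*exp(2*exp(-a))


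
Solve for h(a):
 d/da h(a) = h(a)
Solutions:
 h(a) = C1*exp(a)


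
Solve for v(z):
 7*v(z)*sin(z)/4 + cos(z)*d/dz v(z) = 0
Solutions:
 v(z) = C1*cos(z)^(7/4)


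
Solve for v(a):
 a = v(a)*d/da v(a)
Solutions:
 v(a) = -sqrt(C1 + a^2)
 v(a) = sqrt(C1 + a^2)


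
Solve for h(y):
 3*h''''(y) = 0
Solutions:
 h(y) = C1 + C2*y + C3*y^2 + C4*y^3


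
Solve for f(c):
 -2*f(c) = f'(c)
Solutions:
 f(c) = C1*exp(-2*c)


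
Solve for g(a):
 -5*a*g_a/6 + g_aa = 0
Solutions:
 g(a) = C1 + C2*erfi(sqrt(15)*a/6)


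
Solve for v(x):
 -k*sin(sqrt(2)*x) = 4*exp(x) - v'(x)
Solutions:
 v(x) = C1 - sqrt(2)*k*cos(sqrt(2)*x)/2 + 4*exp(x)


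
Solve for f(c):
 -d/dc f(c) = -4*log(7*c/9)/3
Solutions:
 f(c) = C1 + 4*c*log(c)/3 - 8*c*log(3)/3 - 4*c/3 + 4*c*log(7)/3


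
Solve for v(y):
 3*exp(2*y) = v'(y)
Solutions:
 v(y) = C1 + 3*exp(2*y)/2


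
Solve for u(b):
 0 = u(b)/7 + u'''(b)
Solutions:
 u(b) = C3*exp(-7^(2/3)*b/7) + (C1*sin(sqrt(3)*7^(2/3)*b/14) + C2*cos(sqrt(3)*7^(2/3)*b/14))*exp(7^(2/3)*b/14)


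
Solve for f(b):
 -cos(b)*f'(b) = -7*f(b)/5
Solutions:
 f(b) = C1*(sin(b) + 1)^(7/10)/(sin(b) - 1)^(7/10)


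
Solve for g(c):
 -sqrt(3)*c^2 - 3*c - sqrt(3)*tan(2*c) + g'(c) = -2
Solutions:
 g(c) = C1 + sqrt(3)*c^3/3 + 3*c^2/2 - 2*c - sqrt(3)*log(cos(2*c))/2


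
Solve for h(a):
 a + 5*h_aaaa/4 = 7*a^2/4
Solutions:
 h(a) = C1 + C2*a + C3*a^2 + C4*a^3 + 7*a^6/1800 - a^5/150


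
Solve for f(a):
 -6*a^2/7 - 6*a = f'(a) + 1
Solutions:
 f(a) = C1 - 2*a^3/7 - 3*a^2 - a


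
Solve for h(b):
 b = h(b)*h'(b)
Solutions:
 h(b) = -sqrt(C1 + b^2)
 h(b) = sqrt(C1 + b^2)


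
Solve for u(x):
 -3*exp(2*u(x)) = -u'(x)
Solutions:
 u(x) = log(-sqrt(-1/(C1 + 3*x))) - log(2)/2
 u(x) = log(-1/(C1 + 3*x))/2 - log(2)/2


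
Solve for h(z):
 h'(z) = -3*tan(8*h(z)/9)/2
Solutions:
 h(z) = -9*asin(C1*exp(-4*z/3))/8 + 9*pi/8
 h(z) = 9*asin(C1*exp(-4*z/3))/8


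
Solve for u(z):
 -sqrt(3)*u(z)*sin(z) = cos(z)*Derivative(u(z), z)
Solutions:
 u(z) = C1*cos(z)^(sqrt(3))


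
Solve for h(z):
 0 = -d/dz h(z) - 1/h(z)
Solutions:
 h(z) = -sqrt(C1 - 2*z)
 h(z) = sqrt(C1 - 2*z)


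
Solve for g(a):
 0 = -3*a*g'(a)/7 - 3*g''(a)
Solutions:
 g(a) = C1 + C2*erf(sqrt(14)*a/14)


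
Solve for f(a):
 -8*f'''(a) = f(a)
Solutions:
 f(a) = C3*exp(-a/2) + (C1*sin(sqrt(3)*a/4) + C2*cos(sqrt(3)*a/4))*exp(a/4)


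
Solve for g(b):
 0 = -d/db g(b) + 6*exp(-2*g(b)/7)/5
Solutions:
 g(b) = 7*log(-sqrt(C1 + 6*b)) - 7*log(35) + 7*log(70)/2
 g(b) = 7*log(C1 + 6*b)/2 - 7*log(35) + 7*log(70)/2


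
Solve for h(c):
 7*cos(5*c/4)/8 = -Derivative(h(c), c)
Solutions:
 h(c) = C1 - 7*sin(5*c/4)/10


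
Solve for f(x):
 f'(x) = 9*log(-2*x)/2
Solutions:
 f(x) = C1 + 9*x*log(-x)/2 + 9*x*(-1 + log(2))/2


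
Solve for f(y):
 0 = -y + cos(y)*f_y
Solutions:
 f(y) = C1 + Integral(y/cos(y), y)


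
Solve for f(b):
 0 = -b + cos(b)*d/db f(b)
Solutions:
 f(b) = C1 + Integral(b/cos(b), b)


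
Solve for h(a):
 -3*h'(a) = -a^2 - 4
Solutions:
 h(a) = C1 + a^3/9 + 4*a/3


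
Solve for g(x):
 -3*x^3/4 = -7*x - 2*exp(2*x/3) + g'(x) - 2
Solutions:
 g(x) = C1 - 3*x^4/16 + 7*x^2/2 + 2*x + 3*exp(2*x/3)


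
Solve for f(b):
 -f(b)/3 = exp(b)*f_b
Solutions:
 f(b) = C1*exp(exp(-b)/3)


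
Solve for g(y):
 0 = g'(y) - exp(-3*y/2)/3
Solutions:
 g(y) = C1 - 2*exp(-3*y/2)/9


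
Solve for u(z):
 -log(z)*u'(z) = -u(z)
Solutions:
 u(z) = C1*exp(li(z))


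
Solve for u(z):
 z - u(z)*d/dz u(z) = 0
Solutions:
 u(z) = -sqrt(C1 + z^2)
 u(z) = sqrt(C1 + z^2)


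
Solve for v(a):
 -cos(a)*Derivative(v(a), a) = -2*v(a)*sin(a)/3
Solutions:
 v(a) = C1/cos(a)^(2/3)


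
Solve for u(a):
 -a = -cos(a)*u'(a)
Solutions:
 u(a) = C1 + Integral(a/cos(a), a)


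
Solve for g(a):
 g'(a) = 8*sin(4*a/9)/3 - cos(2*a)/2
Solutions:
 g(a) = C1 - sin(2*a)/4 - 6*cos(4*a/9)


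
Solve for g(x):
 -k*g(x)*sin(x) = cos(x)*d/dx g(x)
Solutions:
 g(x) = C1*exp(k*log(cos(x)))


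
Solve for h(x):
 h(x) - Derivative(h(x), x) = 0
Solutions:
 h(x) = C1*exp(x)


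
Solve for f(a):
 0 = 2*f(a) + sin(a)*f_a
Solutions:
 f(a) = C1*(cos(a) + 1)/(cos(a) - 1)


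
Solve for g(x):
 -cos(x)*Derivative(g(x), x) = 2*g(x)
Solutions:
 g(x) = C1*(sin(x) - 1)/(sin(x) + 1)


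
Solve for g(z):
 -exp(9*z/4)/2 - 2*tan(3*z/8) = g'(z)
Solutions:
 g(z) = C1 - 2*exp(9*z/4)/9 + 16*log(cos(3*z/8))/3
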